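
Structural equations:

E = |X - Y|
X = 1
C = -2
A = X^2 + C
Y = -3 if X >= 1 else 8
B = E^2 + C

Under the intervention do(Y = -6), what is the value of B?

The intervention breaks the incoming arrows to Y: Y = -3 if X >= 1 else 8 no longer applies, and Y = -6.
E = |X - Y|  [with X=1, Y=-6]  = 7
B = E^2 + C  [with E=7, C=-2]  = 47

47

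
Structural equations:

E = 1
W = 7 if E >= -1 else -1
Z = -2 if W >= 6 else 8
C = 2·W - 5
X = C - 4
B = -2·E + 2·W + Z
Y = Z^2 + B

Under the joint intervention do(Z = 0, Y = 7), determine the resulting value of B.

12

Under do(Z = 0, Y = 7), each intervened variable's structural equation is replaced by its fixed value.
W = 7 if E >= -1 else -1  [with E=1]  = 7
B = -2·E + 2·W + Z  [with E=1, W=7, Z=0]  = 12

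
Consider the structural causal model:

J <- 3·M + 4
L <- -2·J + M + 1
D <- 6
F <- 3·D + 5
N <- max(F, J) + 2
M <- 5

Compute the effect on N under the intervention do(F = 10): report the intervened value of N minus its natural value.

The intervention breaks the incoming arrows to F: F <- 3·D + 5 no longer applies, and F = 10.
J = 3·M + 4  [with M=5]  = 19
N = max(F, J) + 2  [with F=10, J=19]  = 21
Without intervention: J = 3·M + 4  [with M=5]  = 19; F = 3·D + 5  [with D=6]  = 23; N = max(F, J) + 2  [with F=23, J=19]  = 25.
Change = 21 − 25 = -4.

-4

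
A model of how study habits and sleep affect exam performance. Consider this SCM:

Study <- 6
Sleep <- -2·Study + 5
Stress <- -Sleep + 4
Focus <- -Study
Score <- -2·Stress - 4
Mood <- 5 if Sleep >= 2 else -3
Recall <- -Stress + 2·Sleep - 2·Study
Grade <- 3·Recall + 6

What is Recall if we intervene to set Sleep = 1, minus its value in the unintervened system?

24

Under do(Sleep=1), the mechanism Sleep <- -2·Study + 5 is discarded; Sleep is fixed at 1.
Stress = -Sleep + 4  [with Sleep=1]  = 3
Recall = -Stress + 2·Sleep - 2·Study  [with Stress=3, Sleep=1, Study=6]  = -13
Without intervention: Sleep = -2·Study + 5  [with Study=6]  = -7; Stress = -Sleep + 4  [with Sleep=-7]  = 11; Recall = -Stress + 2·Sleep - 2·Study  [with Stress=11, Sleep=-7, Study=6]  = -37.
Change = -13 − (-37) = 24.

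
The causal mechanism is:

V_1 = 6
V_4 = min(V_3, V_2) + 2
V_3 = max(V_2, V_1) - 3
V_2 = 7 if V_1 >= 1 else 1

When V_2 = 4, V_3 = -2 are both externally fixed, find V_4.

Setting V_2 = 4, V_3 = -2 by intervention discards those variables' equations.
V_4 = min(V_3, V_2) + 2  [with V_3=-2, V_2=4]  = 0

0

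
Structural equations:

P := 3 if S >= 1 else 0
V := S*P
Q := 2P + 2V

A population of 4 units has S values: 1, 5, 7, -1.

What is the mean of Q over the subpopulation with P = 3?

Observing P=3 restricts to units where P's equation naturally yields 3: S ∈ {1, 5, 7}. In that subpopulation Q = 12, 36, 48, mean 32.

32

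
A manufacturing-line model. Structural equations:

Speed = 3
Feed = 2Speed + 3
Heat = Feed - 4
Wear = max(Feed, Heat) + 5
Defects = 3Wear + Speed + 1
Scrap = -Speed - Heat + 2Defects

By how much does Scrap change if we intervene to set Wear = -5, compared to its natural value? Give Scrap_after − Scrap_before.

-114

Under do(Wear=-5), the mechanism Wear = max(Feed, Heat) + 5 is discarded; Wear is fixed at -5.
Feed = 2Speed + 3  [with Speed=3]  = 9
Heat = Feed - 4  [with Feed=9]  = 5
Defects = 3Wear + Speed + 1  [with Wear=-5, Speed=3]  = -11
Scrap = -Speed - Heat + 2Defects  [with Speed=3, Heat=5, Defects=-11]  = -30
Without intervention: Feed = 2Speed + 3  [with Speed=3]  = 9; Heat = Feed - 4  [with Feed=9]  = 5; Wear = max(Feed, Heat) + 5  [with Feed=9, Heat=5]  = 14; Defects = 3Wear + Speed + 1  [with Wear=14, Speed=3]  = 46; Scrap = -Speed - Heat + 2Defects  [with Speed=3, Heat=5, Defects=46]  = 84.
Change = -30 − 84 = -114.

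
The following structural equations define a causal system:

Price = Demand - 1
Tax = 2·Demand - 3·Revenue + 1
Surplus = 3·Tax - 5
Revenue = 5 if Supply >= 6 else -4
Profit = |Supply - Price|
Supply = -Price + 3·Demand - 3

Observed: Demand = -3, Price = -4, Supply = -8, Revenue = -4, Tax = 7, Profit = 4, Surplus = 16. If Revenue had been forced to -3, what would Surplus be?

7

The intervention breaks the incoming arrows to Revenue: Revenue = 5 if Supply >= 6 else -4 no longer applies, and Revenue = -3.
Tax = 2·Demand - 3·Revenue + 1  [with Demand=-3, Revenue=-3]  = 4
Surplus = 3·Tax - 5  [with Tax=4]  = 7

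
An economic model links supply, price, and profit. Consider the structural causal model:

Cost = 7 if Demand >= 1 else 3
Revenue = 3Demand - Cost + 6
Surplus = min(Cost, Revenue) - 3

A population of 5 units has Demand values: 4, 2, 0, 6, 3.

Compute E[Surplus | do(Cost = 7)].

The intervention sets Cost=7 in all 5 units regardless of Demand. Recomputing Surplus per unit gives 4, 2, -4, 4, 4; average 2.

2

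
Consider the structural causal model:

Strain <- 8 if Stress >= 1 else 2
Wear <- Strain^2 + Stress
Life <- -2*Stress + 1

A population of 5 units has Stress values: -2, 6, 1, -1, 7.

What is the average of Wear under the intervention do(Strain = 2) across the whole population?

6.2

The intervention sets Strain=2 in all 5 units regardless of Stress. Recomputing Wear per unit gives 2, 10, 5, 3, 11; average 6.2.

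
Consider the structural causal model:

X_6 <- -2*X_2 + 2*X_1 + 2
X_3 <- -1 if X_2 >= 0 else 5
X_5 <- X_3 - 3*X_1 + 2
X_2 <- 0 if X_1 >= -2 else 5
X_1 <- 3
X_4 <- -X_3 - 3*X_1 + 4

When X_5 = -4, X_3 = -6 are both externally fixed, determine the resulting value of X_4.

Under do(X_5 = -4, X_3 = -6), each intervened variable's structural equation is replaced by its fixed value.
X_4 = -X_3 - 3*X_1 + 4  [with X_3=-6, X_1=3]  = 1

1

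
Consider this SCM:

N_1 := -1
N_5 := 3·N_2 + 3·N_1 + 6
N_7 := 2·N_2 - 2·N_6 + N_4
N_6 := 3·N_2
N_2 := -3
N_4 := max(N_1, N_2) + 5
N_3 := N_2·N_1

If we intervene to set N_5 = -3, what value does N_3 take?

do(N_5=-3) replaces the equation N_5 := 3·N_2 + 3·N_1 + 6 with the constant N_5 = -3.
N_3 is not downstream of the intervention, so its value is determined by the original equations.
N_3 = N_2·N_1  [with N_2=-3, N_1=-1]  = 3

3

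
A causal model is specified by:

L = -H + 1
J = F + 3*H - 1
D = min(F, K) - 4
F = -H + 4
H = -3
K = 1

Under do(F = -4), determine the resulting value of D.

The intervention breaks the incoming arrows to F: F = -H + 4 no longer applies, and F = -4.
D = min(F, K) - 4  [with F=-4, K=1]  = -8

-8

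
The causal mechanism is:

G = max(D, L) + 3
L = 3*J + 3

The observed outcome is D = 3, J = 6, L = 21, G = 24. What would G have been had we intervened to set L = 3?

6

The intervention breaks the incoming arrows to L: L = 3*J + 3 no longer applies, and L = 3.
G = max(D, L) + 3  [with D=3, L=3]  = 6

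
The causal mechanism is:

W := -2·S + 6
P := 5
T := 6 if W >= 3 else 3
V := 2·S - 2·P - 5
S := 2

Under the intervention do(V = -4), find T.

3

Intervening sets V = -4 and removes its equation (V := 2·S - 2·P - 5).
No directed path runs from V to T, so T keeps its natural value.
W = -2·S + 6  [with S=2]  = 2
T = 6 if W >= 3 else 3  [with W=2]  = 3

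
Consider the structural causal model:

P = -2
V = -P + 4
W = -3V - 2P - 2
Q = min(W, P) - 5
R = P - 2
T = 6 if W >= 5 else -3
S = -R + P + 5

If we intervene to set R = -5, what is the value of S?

8

Under do(R=-5), the mechanism R = P - 2 is discarded; R is fixed at -5.
S = -R + P + 5  [with R=-5, P=-2]  = 8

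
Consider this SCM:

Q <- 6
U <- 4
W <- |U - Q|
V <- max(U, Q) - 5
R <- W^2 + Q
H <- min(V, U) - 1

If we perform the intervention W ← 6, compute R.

42

do(W=6) replaces the equation W <- |U - Q| with the constant W = 6.
R = W^2 + Q  [with W=6, Q=6]  = 42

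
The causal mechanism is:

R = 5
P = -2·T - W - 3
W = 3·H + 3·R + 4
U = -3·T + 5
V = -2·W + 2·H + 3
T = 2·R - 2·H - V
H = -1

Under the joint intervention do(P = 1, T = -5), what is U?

Setting P = 1, T = -5 by intervention discards those variables' equations.
U = -3·T + 5  [with T=-5]  = 20

20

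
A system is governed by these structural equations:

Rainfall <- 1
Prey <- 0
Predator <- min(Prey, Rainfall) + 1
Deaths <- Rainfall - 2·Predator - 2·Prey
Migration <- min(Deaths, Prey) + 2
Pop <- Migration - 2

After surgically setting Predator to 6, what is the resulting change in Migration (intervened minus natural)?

do(Predator=6) replaces the equation Predator <- min(Prey, Rainfall) + 1 with the constant Predator = 6.
Deaths = Rainfall - 2·Predator - 2·Prey  [with Rainfall=1, Predator=6, Prey=0]  = -11
Migration = min(Deaths, Prey) + 2  [with Deaths=-11, Prey=0]  = -9
Without intervention: Predator = min(Prey, Rainfall) + 1  [with Prey=0, Rainfall=1]  = 1; Deaths = Rainfall - 2·Predator - 2·Prey  [with Rainfall=1, Predator=1, Prey=0]  = -1; Migration = min(Deaths, Prey) + 2  [with Deaths=-1, Prey=0]  = 1.
Change = -9 − 1 = -10.

-10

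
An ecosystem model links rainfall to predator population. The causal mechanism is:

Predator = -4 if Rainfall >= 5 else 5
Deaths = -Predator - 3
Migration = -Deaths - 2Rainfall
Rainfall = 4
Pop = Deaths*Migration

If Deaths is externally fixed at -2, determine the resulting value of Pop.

12

do(Deaths=-2) replaces the equation Deaths = -Predator - 3 with the constant Deaths = -2.
Migration = -Deaths - 2Rainfall  [with Deaths=-2, Rainfall=4]  = -6
Pop = Deaths*Migration  [with Deaths=-2, Migration=-6]  = 12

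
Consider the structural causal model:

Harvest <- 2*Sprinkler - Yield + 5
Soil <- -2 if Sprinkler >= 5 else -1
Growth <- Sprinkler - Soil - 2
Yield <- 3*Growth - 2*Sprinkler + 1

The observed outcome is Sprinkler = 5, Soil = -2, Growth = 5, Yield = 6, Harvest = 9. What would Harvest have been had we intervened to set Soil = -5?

do(Soil=-5) replaces the equation Soil <- -2 if Sprinkler >= 5 else -1 with the constant Soil = -5.
Growth = Sprinkler - Soil - 2  [with Sprinkler=5, Soil=-5]  = 8
Yield = 3*Growth - 2*Sprinkler + 1  [with Growth=8, Sprinkler=5]  = 15
Harvest = 2*Sprinkler - Yield + 5  [with Sprinkler=5, Yield=15]  = 0

0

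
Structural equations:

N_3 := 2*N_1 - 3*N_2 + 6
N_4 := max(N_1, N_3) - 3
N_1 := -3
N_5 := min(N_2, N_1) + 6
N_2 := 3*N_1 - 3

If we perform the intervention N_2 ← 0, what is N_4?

Under do(N_2=0), the mechanism N_2 := 3*N_1 - 3 is discarded; N_2 is fixed at 0.
N_3 = 2*N_1 - 3*N_2 + 6  [with N_1=-3, N_2=0]  = 0
N_4 = max(N_1, N_3) - 3  [with N_1=-3, N_3=0]  = -3

-3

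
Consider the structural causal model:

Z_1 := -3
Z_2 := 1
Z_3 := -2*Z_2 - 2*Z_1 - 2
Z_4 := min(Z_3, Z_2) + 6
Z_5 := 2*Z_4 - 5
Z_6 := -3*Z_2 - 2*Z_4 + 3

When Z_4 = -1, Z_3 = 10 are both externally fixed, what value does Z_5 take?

The joint intervention fixes Z_4 = -1, Z_3 = 10, removing each variable's own equation.
Z_5 = 2*Z_4 - 5  [with Z_4=-1]  = -7

-7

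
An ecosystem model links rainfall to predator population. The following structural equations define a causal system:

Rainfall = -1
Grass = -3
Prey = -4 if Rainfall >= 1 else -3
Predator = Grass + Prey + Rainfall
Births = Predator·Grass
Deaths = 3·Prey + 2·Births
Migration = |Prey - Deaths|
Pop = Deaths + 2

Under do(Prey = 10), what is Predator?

6

The intervention breaks the incoming arrows to Prey: Prey = -4 if Rainfall >= 1 else -3 no longer applies, and Prey = 10.
Predator = Grass + Prey + Rainfall  [with Grass=-3, Prey=10, Rainfall=-1]  = 6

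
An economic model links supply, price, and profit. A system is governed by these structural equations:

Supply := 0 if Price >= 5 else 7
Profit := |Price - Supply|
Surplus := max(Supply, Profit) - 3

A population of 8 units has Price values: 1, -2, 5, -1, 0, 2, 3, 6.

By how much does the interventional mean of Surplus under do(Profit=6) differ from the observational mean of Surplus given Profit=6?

0.25

do(Profit=6) breaks Profit's dependence on Price. With Profit=6 fixed, Surplus across the units is 4, 4, 3, 4, 4, 4, 4, 3, mean 3.75.
Conditioning on Profit=6 selects the 2 unit(s) with Price ∈ {1, 6}. Their Surplus values: 4, 3. Mean = 3.5.
Difference = 3.75 − 3.5 = 0.25.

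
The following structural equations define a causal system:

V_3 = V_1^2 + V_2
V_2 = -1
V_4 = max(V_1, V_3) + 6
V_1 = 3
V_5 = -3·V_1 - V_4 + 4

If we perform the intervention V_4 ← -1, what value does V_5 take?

Intervening sets V_4 = -1 and removes its equation (V_4 = max(V_1, V_3) + 6).
V_5 = -3·V_1 - V_4 + 4  [with V_1=3, V_4=-1]  = -4

-4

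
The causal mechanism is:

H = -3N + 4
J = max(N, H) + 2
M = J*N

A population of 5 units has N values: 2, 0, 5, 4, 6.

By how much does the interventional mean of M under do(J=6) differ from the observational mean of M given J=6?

Every unit gets J=6 under the intervention. M values become 12, 0, 30, 24, 36; E[M|do(J=6)] = 20.4.
E[M|J=6] averages over only the 2 units with J=6 (N = 0, 4): M = 0, 24, mean 12.
Difference = 20.4 − 12 = 8.4.

8.4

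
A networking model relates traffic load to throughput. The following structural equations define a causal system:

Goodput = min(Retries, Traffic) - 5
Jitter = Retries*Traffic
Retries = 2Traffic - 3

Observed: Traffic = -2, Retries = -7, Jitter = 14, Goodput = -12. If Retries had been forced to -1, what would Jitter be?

2

The intervention breaks the incoming arrows to Retries: Retries = 2Traffic - 3 no longer applies, and Retries = -1.
Jitter = Retries*Traffic  [with Retries=-1, Traffic=-2]  = 2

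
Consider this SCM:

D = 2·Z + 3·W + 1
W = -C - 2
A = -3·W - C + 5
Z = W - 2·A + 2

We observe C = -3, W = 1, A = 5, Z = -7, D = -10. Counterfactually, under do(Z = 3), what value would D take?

Intervening sets Z = 3 and removes its equation (Z = W - 2·A + 2).
W = -C - 2  [with C=-3]  = 1
D = 2·Z + 3·W + 1  [with Z=3, W=1]  = 10

10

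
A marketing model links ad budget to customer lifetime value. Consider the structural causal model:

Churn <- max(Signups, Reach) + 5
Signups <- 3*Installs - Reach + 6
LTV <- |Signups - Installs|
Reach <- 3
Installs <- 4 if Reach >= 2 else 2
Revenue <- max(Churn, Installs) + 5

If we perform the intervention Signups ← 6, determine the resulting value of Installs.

Under do(Signups=6), the mechanism Signups <- 3*Installs - Reach + 6 is discarded; Signups is fixed at 6.
Since Installs is not a descendant of the intervened variable, it is unaffected.
Installs = 4 if Reach >= 2 else 2  [with Reach=3]  = 4

4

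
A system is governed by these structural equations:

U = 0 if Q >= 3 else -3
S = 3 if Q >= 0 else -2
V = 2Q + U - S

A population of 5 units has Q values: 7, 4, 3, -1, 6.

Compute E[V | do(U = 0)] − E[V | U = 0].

-1.4

Every unit gets U=0 under the intervention. V values become 11, 5, 3, 0, 9; E[V|do(U=0)] = 5.6.
Conditioning on U=0 selects the 4 unit(s) with Q ∈ {7, 4, 3, 6}. Their V values: 11, 5, 3, 9. Mean = 7.
Difference = 5.6 − 7 = -1.4.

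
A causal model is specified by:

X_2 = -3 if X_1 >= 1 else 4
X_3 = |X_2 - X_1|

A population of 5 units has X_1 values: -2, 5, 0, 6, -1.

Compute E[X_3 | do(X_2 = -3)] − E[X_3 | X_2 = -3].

-3.9

The intervention sets X_2=-3 in all 5 units regardless of X_1. Recomputing X_3 per unit gives 1, 8, 3, 9, 2; average 4.6.
Observing X_2=-3 restricts to units where X_2's equation naturally yields -3: X_1 ∈ {5, 6}. In that subpopulation X_3 = 8, 9, mean 8.5.
Difference = 4.6 − 8.5 = -3.9.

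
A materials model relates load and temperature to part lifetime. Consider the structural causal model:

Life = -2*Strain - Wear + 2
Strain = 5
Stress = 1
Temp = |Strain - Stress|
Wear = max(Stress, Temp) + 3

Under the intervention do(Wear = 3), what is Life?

-11

Intervening sets Wear = 3 and removes its equation (Wear = max(Stress, Temp) + 3).
Life = -2*Strain - Wear + 2  [with Strain=5, Wear=3]  = -11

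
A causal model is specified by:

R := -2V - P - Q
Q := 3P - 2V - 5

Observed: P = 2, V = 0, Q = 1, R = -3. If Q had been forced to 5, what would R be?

-7

The intervention breaks the incoming arrows to Q: Q := 3P - 2V - 5 no longer applies, and Q = 5.
R = -2V - P - Q  [with V=0, P=2, Q=5]  = -7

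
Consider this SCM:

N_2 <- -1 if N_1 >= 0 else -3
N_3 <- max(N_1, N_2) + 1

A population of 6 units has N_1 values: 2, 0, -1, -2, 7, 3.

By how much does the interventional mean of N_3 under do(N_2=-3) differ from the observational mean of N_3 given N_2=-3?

The intervention sets N_2=-3 in all 6 units regardless of N_1. Recomputing N_3 per unit gives 3, 1, 0, -1, 8, 4; average 2.5.
Observing N_2=-3 restricts to units where N_2's equation naturally yields -3: N_1 ∈ {-1, -2}. In that subpopulation N_3 = 0, -1, mean -0.5.
Difference = 2.5 − (-0.5) = 3.

3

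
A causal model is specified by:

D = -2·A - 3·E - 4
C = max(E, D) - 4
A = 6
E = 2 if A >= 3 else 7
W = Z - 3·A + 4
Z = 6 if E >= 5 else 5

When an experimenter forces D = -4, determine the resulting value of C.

Under do(D=-4), the mechanism D = -2·A - 3·E - 4 is discarded; D is fixed at -4.
E = 2 if A >= 3 else 7  [with A=6]  = 2
C = max(E, D) - 4  [with E=2, D=-4]  = -2

-2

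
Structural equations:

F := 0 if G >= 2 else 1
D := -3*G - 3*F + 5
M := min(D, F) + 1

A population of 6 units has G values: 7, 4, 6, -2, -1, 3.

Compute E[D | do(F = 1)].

Every unit gets F=1 under the intervention. D values become -19, -10, -16, 8, 5, -7; E[D|do(F=1)] = -6.5.

-6.5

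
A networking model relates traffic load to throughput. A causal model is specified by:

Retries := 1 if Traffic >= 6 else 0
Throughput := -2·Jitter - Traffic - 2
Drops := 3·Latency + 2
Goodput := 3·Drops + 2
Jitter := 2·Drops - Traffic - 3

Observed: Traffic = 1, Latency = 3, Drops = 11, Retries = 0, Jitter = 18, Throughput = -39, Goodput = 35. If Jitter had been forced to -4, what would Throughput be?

The intervention breaks the incoming arrows to Jitter: Jitter := 2·Drops - Traffic - 3 no longer applies, and Jitter = -4.
Throughput = -2·Jitter - Traffic - 2  [with Jitter=-4, Traffic=1]  = 5

5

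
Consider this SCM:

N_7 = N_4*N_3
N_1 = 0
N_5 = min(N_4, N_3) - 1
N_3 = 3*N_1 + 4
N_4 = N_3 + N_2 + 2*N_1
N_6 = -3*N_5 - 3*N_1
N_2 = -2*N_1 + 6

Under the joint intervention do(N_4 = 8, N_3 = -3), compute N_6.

The joint intervention fixes N_4 = 8, N_3 = -3, removing each variable's own equation.
N_5 = min(N_4, N_3) - 1  [with N_4=8, N_3=-3]  = -4
N_6 = -3*N_5 - 3*N_1  [with N_5=-4, N_1=0]  = 12

12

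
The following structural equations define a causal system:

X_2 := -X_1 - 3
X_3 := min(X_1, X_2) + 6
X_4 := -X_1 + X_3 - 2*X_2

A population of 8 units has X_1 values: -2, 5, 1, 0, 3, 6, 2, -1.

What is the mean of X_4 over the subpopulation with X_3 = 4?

Conditioning on X_3=4 selects the 2 unit(s) with X_1 ∈ {-2, -1}. Their X_4 values: 8, 9. Mean = 8.5.

8.5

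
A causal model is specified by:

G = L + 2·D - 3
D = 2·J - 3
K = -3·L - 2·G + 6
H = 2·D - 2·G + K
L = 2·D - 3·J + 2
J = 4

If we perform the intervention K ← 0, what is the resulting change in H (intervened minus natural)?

8

The intervention breaks the incoming arrows to K: K = -3·L - 2·G + 6 no longer applies, and K = 0.
D = 2·J - 3  [with J=4]  = 5
L = 2·D - 3·J + 2  [with D=5, J=4]  = 0
G = L + 2·D - 3  [with L=0, D=5]  = 7
H = 2·D - 2·G + K  [with D=5, G=7, K=0]  = -4
Without intervention: D = 2·J - 3  [with J=4]  = 5; L = 2·D - 3·J + 2  [with D=5, J=4]  = 0; G = L + 2·D - 3  [with L=0, D=5]  = 7; K = -3·L - 2·G + 6  [with L=0, G=7]  = -8; H = 2·D - 2·G + K  [with D=5, G=7, K=-8]  = -12.
Change = -4 − (-12) = 8.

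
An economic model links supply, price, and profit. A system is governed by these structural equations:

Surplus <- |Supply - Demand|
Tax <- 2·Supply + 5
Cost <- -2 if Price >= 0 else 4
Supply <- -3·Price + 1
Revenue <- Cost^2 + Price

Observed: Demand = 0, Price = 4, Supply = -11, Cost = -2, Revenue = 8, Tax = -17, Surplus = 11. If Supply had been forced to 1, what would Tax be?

7

The intervention breaks the incoming arrows to Supply: Supply <- -3·Price + 1 no longer applies, and Supply = 1.
Tax = 2·Supply + 5  [with Supply=1]  = 7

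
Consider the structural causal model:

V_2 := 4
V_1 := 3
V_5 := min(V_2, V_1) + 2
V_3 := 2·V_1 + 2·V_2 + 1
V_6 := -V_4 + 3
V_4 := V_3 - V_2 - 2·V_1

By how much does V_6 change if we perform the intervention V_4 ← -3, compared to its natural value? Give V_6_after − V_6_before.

8

Under do(V_4=-3), the mechanism V_4 := V_3 - V_2 - 2·V_1 is discarded; V_4 is fixed at -3.
V_6 = -V_4 + 3  [with V_4=-3]  = 6
Without intervention: V_3 = 2·V_1 + 2·V_2 + 1  [with V_1=3, V_2=4]  = 15; V_4 = V_3 - V_2 - 2·V_1  [with V_3=15, V_2=4, V_1=3]  = 5; V_6 = -V_4 + 3  [with V_4=5]  = -2.
Change = 6 − (-2) = 8.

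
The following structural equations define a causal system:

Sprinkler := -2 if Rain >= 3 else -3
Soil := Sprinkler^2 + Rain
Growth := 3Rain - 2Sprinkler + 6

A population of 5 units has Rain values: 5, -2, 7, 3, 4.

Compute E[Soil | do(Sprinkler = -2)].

The intervention sets Sprinkler=-2 in all 5 units regardless of Rain. Recomputing Soil per unit gives 9, 2, 11, 7, 8; average 7.4.

7.4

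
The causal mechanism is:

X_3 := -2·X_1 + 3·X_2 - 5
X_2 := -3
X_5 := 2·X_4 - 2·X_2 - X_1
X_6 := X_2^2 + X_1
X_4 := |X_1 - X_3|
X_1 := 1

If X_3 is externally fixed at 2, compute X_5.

7

do(X_3=2) replaces the equation X_3 := -2·X_1 + 3·X_2 - 5 with the constant X_3 = 2.
X_4 = |X_1 - X_3|  [with X_1=1, X_3=2]  = 1
X_5 = 2·X_4 - 2·X_2 - X_1  [with X_4=1, X_2=-3, X_1=1]  = 7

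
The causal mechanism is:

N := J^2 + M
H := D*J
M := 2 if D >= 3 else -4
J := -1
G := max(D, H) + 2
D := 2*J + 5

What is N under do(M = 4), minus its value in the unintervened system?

The intervention breaks the incoming arrows to M: M := 2 if D >= 3 else -4 no longer applies, and M = 4.
N = J^2 + M  [with J=-1, M=4]  = 5
Without intervention: D = 2*J + 5  [with J=-1]  = 3; M = 2 if D >= 3 else -4  [with D=3]  = 2; N = J^2 + M  [with J=-1, M=2]  = 3.
Change = 5 − 3 = 2.

2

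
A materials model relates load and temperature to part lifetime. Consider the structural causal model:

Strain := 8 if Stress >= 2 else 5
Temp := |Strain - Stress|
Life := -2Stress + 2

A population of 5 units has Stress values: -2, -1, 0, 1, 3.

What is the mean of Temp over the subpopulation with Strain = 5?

5.5

E[Temp|Strain=5] averages over only the 4 units with Strain=5 (Stress = -2, -1, 0, 1): Temp = 7, 6, 5, 4, mean 5.5.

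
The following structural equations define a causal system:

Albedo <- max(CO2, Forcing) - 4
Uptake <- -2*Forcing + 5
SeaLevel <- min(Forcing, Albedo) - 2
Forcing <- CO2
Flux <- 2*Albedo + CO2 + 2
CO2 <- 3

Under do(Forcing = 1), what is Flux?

do(Forcing=1) replaces the equation Forcing <- CO2 with the constant Forcing = 1.
Albedo = max(CO2, Forcing) - 4  [with CO2=3, Forcing=1]  = -1
Flux = 2*Albedo + CO2 + 2  [with Albedo=-1, CO2=3]  = 3

3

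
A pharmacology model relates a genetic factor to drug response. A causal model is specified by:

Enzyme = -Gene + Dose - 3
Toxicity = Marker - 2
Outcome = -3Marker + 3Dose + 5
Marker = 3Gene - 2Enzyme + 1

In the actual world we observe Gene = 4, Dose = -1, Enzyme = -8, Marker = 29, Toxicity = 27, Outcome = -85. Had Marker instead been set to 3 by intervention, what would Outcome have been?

Under do(Marker=3), the mechanism Marker = 3Gene - 2Enzyme + 1 is discarded; Marker is fixed at 3.
Outcome = -3Marker + 3Dose + 5  [with Marker=3, Dose=-1]  = -7

-7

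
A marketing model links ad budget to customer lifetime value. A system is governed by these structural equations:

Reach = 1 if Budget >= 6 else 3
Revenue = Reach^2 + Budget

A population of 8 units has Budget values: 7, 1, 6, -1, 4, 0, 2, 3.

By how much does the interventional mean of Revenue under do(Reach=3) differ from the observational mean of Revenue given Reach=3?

Under do(Reach=3), Reach's equation is replaced by Reach=3 for every unit. Per-unit Revenue: 16, 10, 15, 8, 13, 9, 11, 12. Mean = 11.75.
E[Revenue|Reach=3] averages over only the 6 units with Reach=3 (Budget = 1, -1, 4, 0, 2, 3): Revenue = 10, 8, 13, 9, 11, 12, mean 10.5.
Difference = 11.75 − 10.5 = 1.25.

1.25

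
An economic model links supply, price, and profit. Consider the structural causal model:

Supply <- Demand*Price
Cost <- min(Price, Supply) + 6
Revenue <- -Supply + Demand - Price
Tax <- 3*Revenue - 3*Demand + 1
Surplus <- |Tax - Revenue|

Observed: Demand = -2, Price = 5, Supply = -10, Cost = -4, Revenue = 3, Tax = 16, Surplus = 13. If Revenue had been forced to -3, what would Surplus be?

Under do(Revenue=-3), the mechanism Revenue <- -Supply + Demand - Price is discarded; Revenue is fixed at -3.
Tax = 3*Revenue - 3*Demand + 1  [with Revenue=-3, Demand=-2]  = -2
Surplus = |Tax - Revenue|  [with Tax=-2, Revenue=-3]  = 1

1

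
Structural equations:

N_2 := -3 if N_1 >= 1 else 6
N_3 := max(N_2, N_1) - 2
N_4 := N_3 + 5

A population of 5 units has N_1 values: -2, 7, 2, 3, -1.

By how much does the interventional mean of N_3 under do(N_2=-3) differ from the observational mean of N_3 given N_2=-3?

do(N_2=-3) breaks N_2's dependence on N_1. With N_2=-3 fixed, N_3 across the units is -4, 5, 0, 1, -3, mean -0.2.
Observing N_2=-3 restricts to units where N_2's equation naturally yields -3: N_1 ∈ {7, 2, 3}. In that subpopulation N_3 = 5, 0, 1, mean 2.
Difference = -0.2 − 2 = -2.2.

-2.2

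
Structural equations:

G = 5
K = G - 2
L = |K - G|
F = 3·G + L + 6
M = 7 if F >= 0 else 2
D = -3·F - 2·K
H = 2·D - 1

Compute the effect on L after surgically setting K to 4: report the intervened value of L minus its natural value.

The intervention breaks the incoming arrows to K: K = G - 2 no longer applies, and K = 4.
L = |K - G|  [with K=4, G=5]  = 1
Without intervention: K = G - 2  [with G=5]  = 3; L = |K - G|  [with K=3, G=5]  = 2.
Change = 1 − 2 = -1.

-1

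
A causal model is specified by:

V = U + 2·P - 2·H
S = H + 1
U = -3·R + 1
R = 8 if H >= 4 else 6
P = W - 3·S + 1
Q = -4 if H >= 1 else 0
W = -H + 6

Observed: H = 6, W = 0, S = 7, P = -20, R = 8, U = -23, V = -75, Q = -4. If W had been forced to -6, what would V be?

Under do(W=-6), the mechanism W = -H + 6 is discarded; W is fixed at -6.
S = H + 1  [with H=6]  = 7
P = W - 3·S + 1  [with W=-6, S=7]  = -26
R = 8 if H >= 4 else 6  [with H=6]  = 8
U = -3·R + 1  [with R=8]  = -23
V = U + 2·P - 2·H  [with U=-23, P=-26, H=6]  = -87

-87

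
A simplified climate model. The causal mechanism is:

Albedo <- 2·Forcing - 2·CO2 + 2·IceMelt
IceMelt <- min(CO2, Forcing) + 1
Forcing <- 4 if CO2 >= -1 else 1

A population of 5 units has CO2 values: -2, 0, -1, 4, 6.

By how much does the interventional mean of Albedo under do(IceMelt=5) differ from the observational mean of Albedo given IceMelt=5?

Under do(IceMelt=5), IceMelt's equation is replaced by IceMelt=5 for every unit. Per-unit Albedo: 16, 18, 20, 10, 6. Mean = 14.
Conditioning on IceMelt=5 selects the 2 unit(s) with CO2 ∈ {4, 6}. Their Albedo values: 10, 6. Mean = 8.
Difference = 14 − 8 = 6.

6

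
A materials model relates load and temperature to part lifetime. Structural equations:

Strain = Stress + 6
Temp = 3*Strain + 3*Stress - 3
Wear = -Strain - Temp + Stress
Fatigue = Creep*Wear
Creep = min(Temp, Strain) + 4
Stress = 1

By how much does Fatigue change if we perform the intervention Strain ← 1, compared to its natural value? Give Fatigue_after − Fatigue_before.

282

Under do(Strain=1), the mechanism Strain = Stress + 6 is discarded; Strain is fixed at 1.
Temp = 3*Strain + 3*Stress - 3  [with Strain=1, Stress=1]  = 3
Creep = min(Temp, Strain) + 4  [with Temp=3, Strain=1]  = 5
Wear = -Strain - Temp + Stress  [with Strain=1, Temp=3, Stress=1]  = -3
Fatigue = Creep*Wear  [with Creep=5, Wear=-3]  = -15
Without intervention: Strain = Stress + 6  [with Stress=1]  = 7; Temp = 3*Strain + 3*Stress - 3  [with Strain=7, Stress=1]  = 21; Creep = min(Temp, Strain) + 4  [with Temp=21, Strain=7]  = 11; Wear = -Strain - Temp + Stress  [with Strain=7, Temp=21, Stress=1]  = -27; Fatigue = Creep*Wear  [with Creep=11, Wear=-27]  = -297.
Change = -15 − (-297) = 282.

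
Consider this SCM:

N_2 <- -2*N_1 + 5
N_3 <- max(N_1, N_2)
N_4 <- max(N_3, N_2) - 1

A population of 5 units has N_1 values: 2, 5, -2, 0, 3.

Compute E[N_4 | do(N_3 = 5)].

do(N_3=5) breaks N_3's dependence on N_1. With N_3=5 fixed, N_4 across the units is 4, 4, 8, 4, 4, mean 4.8.

4.8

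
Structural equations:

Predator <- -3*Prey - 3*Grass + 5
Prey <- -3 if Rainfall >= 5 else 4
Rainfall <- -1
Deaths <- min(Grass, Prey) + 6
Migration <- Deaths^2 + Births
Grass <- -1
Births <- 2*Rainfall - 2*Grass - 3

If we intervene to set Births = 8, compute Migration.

Under do(Births=8), the mechanism Births <- 2*Rainfall - 2*Grass - 3 is discarded; Births is fixed at 8.
Prey = -3 if Rainfall >= 5 else 4  [with Rainfall=-1]  = 4
Deaths = min(Grass, Prey) + 6  [with Grass=-1, Prey=4]  = 5
Migration = Deaths^2 + Births  [with Deaths=5, Births=8]  = 33

33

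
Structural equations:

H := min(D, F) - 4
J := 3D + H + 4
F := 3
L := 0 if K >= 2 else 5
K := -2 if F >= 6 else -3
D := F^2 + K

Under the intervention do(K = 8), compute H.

-1

Under do(K=8), the mechanism K := -2 if F >= 6 else -3 is discarded; K is fixed at 8.
D = F^2 + K  [with F=3, K=8]  = 17
H = min(D, F) - 4  [with D=17, F=3]  = -1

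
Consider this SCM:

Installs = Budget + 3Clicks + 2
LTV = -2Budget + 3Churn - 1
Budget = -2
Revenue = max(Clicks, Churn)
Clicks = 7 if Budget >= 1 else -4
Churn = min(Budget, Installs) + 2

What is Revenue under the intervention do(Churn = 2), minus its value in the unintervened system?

Intervening sets Churn = 2 and removes its equation (Churn = min(Budget, Installs) + 2).
Clicks = 7 if Budget >= 1 else -4  [with Budget=-2]  = -4
Revenue = max(Clicks, Churn)  [with Clicks=-4, Churn=2]  = 2
Without intervention: Clicks = 7 if Budget >= 1 else -4  [with Budget=-2]  = -4; Installs = Budget + 3Clicks + 2  [with Budget=-2, Clicks=-4]  = -12; Churn = min(Budget, Installs) + 2  [with Budget=-2, Installs=-12]  = -10; Revenue = max(Clicks, Churn)  [with Clicks=-4, Churn=-10]  = -4.
Change = 2 − (-4) = 6.

6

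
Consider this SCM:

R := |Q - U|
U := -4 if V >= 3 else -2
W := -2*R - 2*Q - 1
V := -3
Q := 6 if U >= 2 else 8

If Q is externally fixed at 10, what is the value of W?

do(Q=10) replaces the equation Q := 6 if U >= 2 else 8 with the constant Q = 10.
U = -4 if V >= 3 else -2  [with V=-3]  = -2
R = |Q - U|  [with Q=10, U=-2]  = 12
W = -2*R - 2*Q - 1  [with R=12, Q=10]  = -45

-45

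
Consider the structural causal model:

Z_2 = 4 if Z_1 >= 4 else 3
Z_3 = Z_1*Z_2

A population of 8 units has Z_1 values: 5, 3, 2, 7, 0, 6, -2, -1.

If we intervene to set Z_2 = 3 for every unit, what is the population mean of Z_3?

7.5

Every unit gets Z_2=3 under the intervention. Z_3 values become 15, 9, 6, 21, 0, 18, -6, -3; E[Z_3|do(Z_2=3)] = 7.5.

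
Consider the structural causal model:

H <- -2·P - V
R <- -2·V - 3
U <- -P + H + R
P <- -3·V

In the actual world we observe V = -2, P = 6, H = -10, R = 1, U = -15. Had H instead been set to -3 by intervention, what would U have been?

-8

do(H=-3) replaces the equation H <- -2·P - V with the constant H = -3.
P = -3·V  [with V=-2]  = 6
R = -2·V - 3  [with V=-2]  = 1
U = -P + H + R  [with P=6, H=-3, R=1]  = -8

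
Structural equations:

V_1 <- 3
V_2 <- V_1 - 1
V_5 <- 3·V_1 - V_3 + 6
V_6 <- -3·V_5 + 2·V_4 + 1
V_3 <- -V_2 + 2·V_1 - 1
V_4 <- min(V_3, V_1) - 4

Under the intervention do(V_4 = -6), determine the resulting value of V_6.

Under do(V_4=-6), the mechanism V_4 <- min(V_3, V_1) - 4 is discarded; V_4 is fixed at -6.
V_2 = V_1 - 1  [with V_1=3]  = 2
V_3 = -V_2 + 2·V_1 - 1  [with V_2=2, V_1=3]  = 3
V_5 = 3·V_1 - V_3 + 6  [with V_1=3, V_3=3]  = 12
V_6 = -3·V_5 + 2·V_4 + 1  [with V_5=12, V_4=-6]  = -47

-47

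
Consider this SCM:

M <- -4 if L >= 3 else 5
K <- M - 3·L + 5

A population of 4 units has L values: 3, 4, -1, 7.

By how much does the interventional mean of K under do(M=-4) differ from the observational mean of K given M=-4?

4.25

The intervention sets M=-4 in all 4 units regardless of L. Recomputing K per unit gives -8, -11, 4, -20; average -8.75.
Conditioning on M=-4 selects the 3 unit(s) with L ∈ {3, 4, 7}. Their K values: -8, -11, -20. Mean = -13.
Difference = -8.75 − (-13) = 4.25.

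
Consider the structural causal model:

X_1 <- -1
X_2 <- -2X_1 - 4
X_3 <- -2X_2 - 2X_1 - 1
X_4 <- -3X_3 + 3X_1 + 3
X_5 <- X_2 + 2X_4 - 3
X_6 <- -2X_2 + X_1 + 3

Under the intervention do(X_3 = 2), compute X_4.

The intervention breaks the incoming arrows to X_3: X_3 <- -2X_2 - 2X_1 - 1 no longer applies, and X_3 = 2.
X_4 = -3X_3 + 3X_1 + 3  [with X_3=2, X_1=-1]  = -6

-6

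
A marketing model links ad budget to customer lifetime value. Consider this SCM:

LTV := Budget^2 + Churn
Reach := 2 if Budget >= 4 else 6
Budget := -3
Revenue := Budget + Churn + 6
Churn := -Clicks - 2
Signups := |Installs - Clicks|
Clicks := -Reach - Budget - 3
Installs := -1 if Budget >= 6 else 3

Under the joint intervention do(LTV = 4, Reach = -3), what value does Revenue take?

-2

The joint intervention fixes LTV = 4, Reach = -3, removing each variable's own equation.
Clicks = -Reach - Budget - 3  [with Reach=-3, Budget=-3]  = 3
Churn = -Clicks - 2  [with Clicks=3]  = -5
Revenue = Budget + Churn + 6  [with Budget=-3, Churn=-5]  = -2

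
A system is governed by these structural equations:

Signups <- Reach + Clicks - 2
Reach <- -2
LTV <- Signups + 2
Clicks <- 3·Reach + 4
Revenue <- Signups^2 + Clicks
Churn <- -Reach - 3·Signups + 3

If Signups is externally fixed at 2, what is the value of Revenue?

do(Signups=2) replaces the equation Signups <- Reach + Clicks - 2 with the constant Signups = 2.
Clicks = 3·Reach + 4  [with Reach=-2]  = -2
Revenue = Signups^2 + Clicks  [with Signups=2, Clicks=-2]  = 2

2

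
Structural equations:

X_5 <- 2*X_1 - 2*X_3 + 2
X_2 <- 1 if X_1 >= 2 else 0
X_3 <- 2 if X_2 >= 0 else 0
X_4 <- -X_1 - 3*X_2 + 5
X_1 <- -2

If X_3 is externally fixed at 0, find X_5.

do(X_3=0) replaces the equation X_3 <- 2 if X_2 >= 0 else 0 with the constant X_3 = 0.
X_5 = 2*X_1 - 2*X_3 + 2  [with X_1=-2, X_3=0]  = -2

-2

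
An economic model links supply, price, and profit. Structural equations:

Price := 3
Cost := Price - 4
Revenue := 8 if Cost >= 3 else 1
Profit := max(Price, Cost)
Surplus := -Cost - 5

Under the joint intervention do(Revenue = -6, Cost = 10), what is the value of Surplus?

Setting Revenue = -6, Cost = 10 by intervention discards those variables' equations.
Surplus = -Cost - 5  [with Cost=10]  = -15

-15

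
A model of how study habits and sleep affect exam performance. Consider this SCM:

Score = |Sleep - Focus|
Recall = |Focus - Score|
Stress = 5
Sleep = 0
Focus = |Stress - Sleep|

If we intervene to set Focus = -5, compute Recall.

10

do(Focus=-5) replaces the equation Focus = |Stress - Sleep| with the constant Focus = -5.
Score = |Sleep - Focus|  [with Sleep=0, Focus=-5]  = 5
Recall = |Focus - Score|  [with Focus=-5, Score=5]  = 10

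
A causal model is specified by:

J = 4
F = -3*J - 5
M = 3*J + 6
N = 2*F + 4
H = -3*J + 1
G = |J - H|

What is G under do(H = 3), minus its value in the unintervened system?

The intervention breaks the incoming arrows to H: H = -3*J + 1 no longer applies, and H = 3.
G = |J - H|  [with J=4, H=3]  = 1
Without intervention: H = -3*J + 1  [with J=4]  = -11; G = |J - H|  [with J=4, H=-11]  = 15.
Change = 1 − 15 = -14.

-14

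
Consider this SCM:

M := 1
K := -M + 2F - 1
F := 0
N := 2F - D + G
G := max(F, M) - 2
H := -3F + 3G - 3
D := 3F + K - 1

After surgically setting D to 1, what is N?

-2

Intervening sets D = 1 and removes its equation (D := 3F + K - 1).
G = max(F, M) - 2  [with F=0, M=1]  = -1
N = 2F - D + G  [with F=0, D=1, G=-1]  = -2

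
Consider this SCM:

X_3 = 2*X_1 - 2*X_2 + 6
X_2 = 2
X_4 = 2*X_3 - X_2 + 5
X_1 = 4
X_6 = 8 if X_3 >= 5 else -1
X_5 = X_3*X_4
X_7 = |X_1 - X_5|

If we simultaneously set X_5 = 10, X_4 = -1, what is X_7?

Setting X_5 = 10, X_4 = -1 by intervention discards those variables' equations.
X_7 = |X_1 - X_5|  [with X_1=4, X_5=10]  = 6

6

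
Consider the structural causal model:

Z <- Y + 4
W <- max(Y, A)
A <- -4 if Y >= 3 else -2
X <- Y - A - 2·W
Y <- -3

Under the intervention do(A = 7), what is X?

Under do(A=7), the mechanism A <- -4 if Y >= 3 else -2 is discarded; A is fixed at 7.
W = max(Y, A)  [with Y=-3, A=7]  = 7
X = Y - A - 2·W  [with Y=-3, A=7, W=7]  = -24

-24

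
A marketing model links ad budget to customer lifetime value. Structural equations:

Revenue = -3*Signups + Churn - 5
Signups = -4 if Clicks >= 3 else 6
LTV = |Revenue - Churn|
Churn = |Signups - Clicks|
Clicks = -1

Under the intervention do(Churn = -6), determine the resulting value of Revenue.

The intervention breaks the incoming arrows to Churn: Churn = |Signups - Clicks| no longer applies, and Churn = -6.
Signups = -4 if Clicks >= 3 else 6  [with Clicks=-1]  = 6
Revenue = -3*Signups + Churn - 5  [with Signups=6, Churn=-6]  = -29

-29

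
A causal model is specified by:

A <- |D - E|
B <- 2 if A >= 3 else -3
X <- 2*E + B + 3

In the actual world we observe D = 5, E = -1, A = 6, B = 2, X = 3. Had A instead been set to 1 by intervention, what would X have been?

-2

do(A=1) replaces the equation A <- |D - E| with the constant A = 1.
B = 2 if A >= 3 else -3  [with A=1]  = -3
X = 2*E + B + 3  [with E=-1, B=-3]  = -2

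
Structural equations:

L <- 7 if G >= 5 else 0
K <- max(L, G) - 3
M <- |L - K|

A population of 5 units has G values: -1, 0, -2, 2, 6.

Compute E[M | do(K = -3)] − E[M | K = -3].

1.4

The intervention sets K=-3 in all 5 units regardless of G. Recomputing M per unit gives 3, 3, 3, 3, 10; average 4.4.
Conditioning on K=-3 selects the 3 unit(s) with G ∈ {-1, 0, -2}. Their M values: 3, 3, 3. Mean = 3.
Difference = 4.4 − 3 = 1.4.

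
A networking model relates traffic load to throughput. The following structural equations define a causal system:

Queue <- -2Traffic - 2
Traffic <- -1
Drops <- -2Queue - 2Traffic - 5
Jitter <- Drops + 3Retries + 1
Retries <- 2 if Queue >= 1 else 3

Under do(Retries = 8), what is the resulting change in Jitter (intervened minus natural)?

15

Intervening sets Retries = 8 and removes its equation (Retries <- 2 if Queue >= 1 else 3).
Queue = -2Traffic - 2  [with Traffic=-1]  = 0
Drops = -2Queue - 2Traffic - 5  [with Queue=0, Traffic=-1]  = -3
Jitter = Drops + 3Retries + 1  [with Drops=-3, Retries=8]  = 22
Without intervention: Queue = -2Traffic - 2  [with Traffic=-1]  = 0; Drops = -2Queue - 2Traffic - 5  [with Queue=0, Traffic=-1]  = -3; Retries = 2 if Queue >= 1 else 3  [with Queue=0]  = 3; Jitter = Drops + 3Retries + 1  [with Drops=-3, Retries=3]  = 7.
Change = 22 − 7 = 15.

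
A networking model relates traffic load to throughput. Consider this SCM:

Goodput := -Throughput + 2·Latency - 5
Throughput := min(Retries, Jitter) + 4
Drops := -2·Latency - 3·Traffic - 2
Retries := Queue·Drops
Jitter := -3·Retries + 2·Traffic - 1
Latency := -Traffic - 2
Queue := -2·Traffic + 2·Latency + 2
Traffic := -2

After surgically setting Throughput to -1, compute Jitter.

-77

Intervening sets Throughput = -1 and removes its equation (Throughput := min(Retries, Jitter) + 4).
Since Jitter is not a descendant of the intervened variable, it is unaffected.
Latency = -Traffic - 2  [with Traffic=-2]  = 0
Queue = -2·Traffic + 2·Latency + 2  [with Traffic=-2, Latency=0]  = 6
Drops = -2·Latency - 3·Traffic - 2  [with Latency=0, Traffic=-2]  = 4
Retries = Queue·Drops  [with Queue=6, Drops=4]  = 24
Jitter = -3·Retries + 2·Traffic - 1  [with Retries=24, Traffic=-2]  = -77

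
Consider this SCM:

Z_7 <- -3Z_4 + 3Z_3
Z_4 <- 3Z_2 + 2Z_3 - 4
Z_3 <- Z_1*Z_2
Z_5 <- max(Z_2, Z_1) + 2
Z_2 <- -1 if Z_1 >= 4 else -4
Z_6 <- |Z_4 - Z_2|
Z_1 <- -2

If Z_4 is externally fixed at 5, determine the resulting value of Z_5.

Intervening sets Z_4 = 5 and removes its equation (Z_4 <- 3Z_2 + 2Z_3 - 4).
No directed path runs from Z_4 to Z_5, so Z_5 keeps its natural value.
Z_2 = -1 if Z_1 >= 4 else -4  [with Z_1=-2]  = -4
Z_5 = max(Z_2, Z_1) + 2  [with Z_2=-4, Z_1=-2]  = 0

0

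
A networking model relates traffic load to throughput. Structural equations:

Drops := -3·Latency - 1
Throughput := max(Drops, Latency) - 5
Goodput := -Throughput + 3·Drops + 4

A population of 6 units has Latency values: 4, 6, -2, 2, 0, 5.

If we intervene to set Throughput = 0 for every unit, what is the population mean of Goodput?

The intervention sets Throughput=0 in all 6 units regardless of Latency. Recomputing Goodput per unit gives -35, -53, 19, -17, 1, -44; average -21.5.

-21.5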